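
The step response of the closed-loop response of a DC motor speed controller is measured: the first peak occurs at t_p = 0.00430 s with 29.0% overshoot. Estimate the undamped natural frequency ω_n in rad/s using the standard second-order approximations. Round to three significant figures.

ω_n ≈ 785 rad/s

From the overshoot, ζ = −ln(OS)/√(π²+ln²(OS)) = 0.367.
t_p = π/ω_d ⇒ ω_d = 731 rad/s; then ω_n = ω_d/√(1−ζ²) = 785 rad/s.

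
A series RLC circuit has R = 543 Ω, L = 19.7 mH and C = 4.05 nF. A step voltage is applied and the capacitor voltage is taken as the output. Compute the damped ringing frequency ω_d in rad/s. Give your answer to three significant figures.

ω_d ≈ 111000 rad/s

For a series RLC circuit (capacitor voltage as output), ω_n = 1/√(LC) = 1/√(19.7 mH · 4.05 nF) = 112000 rad/s.
ζ = (R/2)·√(C/L) = (543/2)·√(4.05 nF/19.7 mH) = 0.123.
ω_d = ω_n√(1−ζ²) = 111000 rad/s.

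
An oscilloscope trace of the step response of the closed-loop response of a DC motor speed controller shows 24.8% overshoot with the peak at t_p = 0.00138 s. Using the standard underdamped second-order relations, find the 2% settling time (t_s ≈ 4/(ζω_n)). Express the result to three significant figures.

The overshoot fixes ζ = −ln(OS)/√(π²+ln²(OS)) = 0.406.
From t_p = π/ω_d, ω_d = π/0.00138 = 2280 rad/s, so ω_n = ω_d/√(1−ζ²) = 2490 rad/s.
t_s ≈ 4/(ζω_n) = 4/(0.406·2490) = 0.00396 s.

t_s ≈ 0.00396 s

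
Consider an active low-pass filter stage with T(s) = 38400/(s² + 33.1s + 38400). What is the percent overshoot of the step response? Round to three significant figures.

%OS ≈ 76.6%

ω_n = √38400 = 196 rad/s; ζ = 33.1/(2·196) = 0.0845.
%OS = 100 e^{−πζ/√(1−ζ²)} with ζ = 0.0845 gives 76.6%.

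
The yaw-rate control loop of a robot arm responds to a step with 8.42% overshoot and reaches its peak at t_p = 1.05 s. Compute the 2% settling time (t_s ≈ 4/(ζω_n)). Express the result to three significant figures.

t_s ≈ 1.70 s

The overshoot fixes ζ = −ln(OS)/√(π²+ln²(OS)) = 0.619.
From t_p = π/ω_d, ω_d = π/1.05 = 2.99 rad/s, so ω_n = ω_d/√(1−ζ²) = 3.81 rad/s.
t_s ≈ 4/(ζω_n) = 4/(0.619·3.81) = 1.70 s.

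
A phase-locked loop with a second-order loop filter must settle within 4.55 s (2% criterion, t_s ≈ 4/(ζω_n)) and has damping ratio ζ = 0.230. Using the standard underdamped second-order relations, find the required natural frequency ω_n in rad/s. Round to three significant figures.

Rearranging t_s ≈ 4/(ζω_n) gives ω_n = 4/(ζ·t_s) = 4/(0.230 × 4.55) = 3.82 rad/s.

ω_n ≈ 3.82 rad/s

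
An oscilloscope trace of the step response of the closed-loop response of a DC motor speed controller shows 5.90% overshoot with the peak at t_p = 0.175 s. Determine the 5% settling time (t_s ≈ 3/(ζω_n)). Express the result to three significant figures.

ζ from %OS: ζ = |ln 0.0590|/√(π²+ln²0.0590) = 0.669.
From t_p = π/ω_d, ω_d = π/0.175 = 18.0 rad/s, so ω_n = ω_d/√(1−ζ²) = 24.2 rad/s.
t_s ≈ 3/(ζω_n) = 3/(0.669·24.2) = 0.185 s.

t_s ≈ 0.185 s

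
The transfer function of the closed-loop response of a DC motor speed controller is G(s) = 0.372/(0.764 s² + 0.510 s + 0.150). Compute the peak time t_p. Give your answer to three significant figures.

Dividing through by 0.764: denominator becomes s² + 0.6675 s + 0.1963.
So ω_n = √0.1963 = 0.443 rad/s and ζ = 0.6675/(2·0.443) = 0.753.
ω_d = 0.443·√(1 − 0.753²) = 0.291 rad/s. t_p = π/ω_d = 10.8 s.

t_p ≈ 10.8 s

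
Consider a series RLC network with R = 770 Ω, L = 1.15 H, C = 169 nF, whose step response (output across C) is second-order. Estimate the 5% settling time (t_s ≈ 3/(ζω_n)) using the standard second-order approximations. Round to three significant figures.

t_s ≈ 0.00896 s

For a series RLC circuit (capacitor voltage as output), ω_n = 1/√(LC) = 1/√(1.15 H · 169 nF) = 2270 rad/s.
ζ = (R/2)·√(C/L) = (770/2)·√(169 nF/1.15 H) = 0.148.
t_s ≈ 3/(ζω_n) = 0.00896 s.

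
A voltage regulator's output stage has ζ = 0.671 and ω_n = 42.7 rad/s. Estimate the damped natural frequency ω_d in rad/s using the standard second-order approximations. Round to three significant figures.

ω_d = ω_n√(1−ζ²) = 42.7·√0.550 = 31.7 rad/s.

ω_d ≈ 31.7 rad/s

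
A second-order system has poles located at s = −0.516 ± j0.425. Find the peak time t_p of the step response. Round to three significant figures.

t_p ≈ 7.39 s

t_p = π/ω_d with ω_d = 0.425 (the imaginary part), so t_p = 7.39 s.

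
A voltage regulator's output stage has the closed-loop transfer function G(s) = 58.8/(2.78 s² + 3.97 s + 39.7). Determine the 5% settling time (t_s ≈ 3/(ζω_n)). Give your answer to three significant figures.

t_s ≈ 4.20 s

Dividing through by 2.78: denominator becomes s² + 1.428 s + 14.28.
So ω_n = √14.28 = 3.78 rad/s and ζ = 1.428/(2·3.78) = 0.189.
t_s ≈ 3/(ζω_n) = 4.20 s.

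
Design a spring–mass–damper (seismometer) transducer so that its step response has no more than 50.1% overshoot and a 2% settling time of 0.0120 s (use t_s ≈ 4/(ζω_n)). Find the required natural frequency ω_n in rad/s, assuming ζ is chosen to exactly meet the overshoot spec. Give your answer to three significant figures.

ω_n ≈ 1550 rad/s

ζ = −ln(OS)/√(π² + (ln OS)²). With OS = 0.501, ln OS = −0.6911 and ζ = 0.6911/3.217 = 0.215.
Then ω_n = 4/(ζ t_s) = 4/(0.215 × 0.0120) = 1550 rad/s.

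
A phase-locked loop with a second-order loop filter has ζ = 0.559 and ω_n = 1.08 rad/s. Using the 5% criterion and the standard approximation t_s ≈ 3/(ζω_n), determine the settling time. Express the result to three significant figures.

t_s ≈ 4.97 s

t_s ≈ 3/(ζω_n) = 3/(0.559 × 1.08) = 4.97 s.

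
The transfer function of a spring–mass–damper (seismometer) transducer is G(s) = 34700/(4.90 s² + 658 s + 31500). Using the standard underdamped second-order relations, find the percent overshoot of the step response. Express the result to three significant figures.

%OS ≈ 0.812%

Dividing through by 4.90: denominator becomes s² + 134.3 s + 6429.
So ω_n = √6429 = 80.2 rad/s and ζ = 134.3/(2·80.2) = 0.837.
Overshoot: exp(−π·0.837/√(1−0.837²)) = 0.00812, i.e. 0.812%.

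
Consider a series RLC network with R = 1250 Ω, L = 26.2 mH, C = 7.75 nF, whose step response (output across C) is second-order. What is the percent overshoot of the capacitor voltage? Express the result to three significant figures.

For a series RLC circuit (capacitor voltage as output), ω_n = 1/√(LC) = 1/√(26.2 mH · 7.75 nF) = 70200 rad/s.
ζ = (R/2)·√(C/L) = (1250/2)·√(7.75 nF/26.2 mH) = 0.340.
%OS = 100 e^{−πζ/√(1−ζ²)} with ζ = 0.340 gives 32.1%.

%OS ≈ 32.1%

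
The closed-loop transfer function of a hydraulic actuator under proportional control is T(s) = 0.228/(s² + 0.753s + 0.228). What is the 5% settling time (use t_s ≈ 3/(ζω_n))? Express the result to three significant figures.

Matching coefficients with s² + 2ζω_n s + ω_n² gives ω_n² = 0.228 ⇒ ω_n = 0.477 rad/s, and ζ = 0.753/(2ω_n) = 0.788.
t_s ≈ 3/(ζω_n) = 3/(0.788·0.477) = 7.97 s.

t_s ≈ 7.97 s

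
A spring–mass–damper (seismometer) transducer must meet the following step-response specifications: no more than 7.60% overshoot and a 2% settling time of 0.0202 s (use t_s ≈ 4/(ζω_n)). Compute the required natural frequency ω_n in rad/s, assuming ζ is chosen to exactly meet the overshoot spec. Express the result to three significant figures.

From %OS = 100·exp(−πζ/√(1−ζ²)), invert to get ζ = −ln(OS)/√(π² + ln²(OS)) with OS = 0.0760.
−ln 0.0760 = 2.577, so ζ = 2.577/√(π² + 6.641) = 0.634.
Then ω_n = 4/(ζ t_s) = 4/(0.634 × 0.0202) = 312 rad/s.

ω_n ≈ 312 rad/s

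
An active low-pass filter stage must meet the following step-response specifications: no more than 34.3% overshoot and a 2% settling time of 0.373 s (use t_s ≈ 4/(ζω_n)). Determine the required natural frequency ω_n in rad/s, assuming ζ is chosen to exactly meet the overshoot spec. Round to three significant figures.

Inverting the overshoot relation: ζ = |ln 0.343|/√(π² + ln²0.343) = 0.322.
From t_s ≈ 4/(ζω_n): ω_n = 4/(ζ·t_s) = 4/(0.322·0.373) = 33.3 rad/s.

ω_n ≈ 33.3 rad/s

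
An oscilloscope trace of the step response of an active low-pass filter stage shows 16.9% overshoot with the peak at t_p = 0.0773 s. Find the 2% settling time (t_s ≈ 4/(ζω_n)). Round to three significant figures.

ζ from %OS: ζ = |ln 0.169|/√(π²+ln²0.169) = 0.493.
From t_p = π/ω_d, ω_d = π/0.0773 = 40.6 rad/s, so ω_n = ω_d/√(1−ζ²) = 46.7 rad/s.
t_s ≈ 4/(ζω_n) = 4/(0.493·46.7) = 0.174 s.

t_s ≈ 0.174 s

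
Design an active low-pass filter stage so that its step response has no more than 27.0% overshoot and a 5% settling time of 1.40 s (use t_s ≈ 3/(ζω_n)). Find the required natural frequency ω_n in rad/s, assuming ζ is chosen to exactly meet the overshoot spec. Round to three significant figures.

From %OS = 100·exp(−πζ/√(1−ζ²)), invert to get ζ = −ln(OS)/√(π² + ln²(OS)) with OS = 0.270.
−ln 0.270 = 1.309, so ζ = 1.309/√(π² + 1.714) = 0.385.
From t_s ≈ 3/(ζω_n): ω_n = 3/(ζ·t_s) = 3/(0.385·1.40) = 5.57 rad/s.

ω_n ≈ 5.57 rad/s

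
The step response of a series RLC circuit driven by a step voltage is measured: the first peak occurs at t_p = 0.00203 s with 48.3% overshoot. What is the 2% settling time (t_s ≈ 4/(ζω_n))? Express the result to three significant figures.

t_s ≈ 0.0112 s

ζ from %OS: ζ = |ln 0.483|/√(π²+ln²0.483) = 0.226.
t_p = π/ω_d ⇒ ω_d = 1550 rad/s; then ω_n = ω_d/√(1−ζ²) = 1590 rad/s.
t_s ≈ 4/(ζω_n) = 4/(0.226·1590) = 0.0112 s.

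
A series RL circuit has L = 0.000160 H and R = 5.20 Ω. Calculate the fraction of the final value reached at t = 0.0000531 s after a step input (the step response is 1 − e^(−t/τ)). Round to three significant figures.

τ = L/R = 0.000160/5.20 = 0.0000308 s.
y(t)/y_∞ = 1 − e^(−t/τ) = 1 − e^(−0.0000531/0.0000308) = 1 − e^(−1.73) = 0.822.

y/y_∞ ≈ 0.822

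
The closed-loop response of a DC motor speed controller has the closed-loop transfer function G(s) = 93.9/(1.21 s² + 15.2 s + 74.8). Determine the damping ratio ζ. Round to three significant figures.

Dividing through by 1.21: denominator becomes s² + 12.56 s + 61.82.
So ω_n = √61.82 = 7.86 rad/s and ζ = 12.56/(2·7.86) = 0.799.

ζ ≈ 0.799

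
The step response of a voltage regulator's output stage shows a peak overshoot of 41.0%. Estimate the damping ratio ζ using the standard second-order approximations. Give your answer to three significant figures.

Inverting the overshoot relation: ζ = |ln 0.410|/√(π² + ln²0.410) = 0.273.

ζ ≈ 0.273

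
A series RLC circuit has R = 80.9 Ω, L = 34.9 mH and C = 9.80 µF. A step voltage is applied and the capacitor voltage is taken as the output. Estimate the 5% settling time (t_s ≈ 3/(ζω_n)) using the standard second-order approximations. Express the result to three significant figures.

For a series RLC circuit (capacitor voltage as output), ω_n = 1/√(LC) = 1/√(34.9 mH · 9.80 µF) = 1710 rad/s.
ζ = (R/2)·√(C/L) = (80.9/2)·√(9.80 µF/34.9 mH) = 0.678.
t_s ≈ 3/(ζω_n) = 0.00259 s.

t_s ≈ 0.00259 s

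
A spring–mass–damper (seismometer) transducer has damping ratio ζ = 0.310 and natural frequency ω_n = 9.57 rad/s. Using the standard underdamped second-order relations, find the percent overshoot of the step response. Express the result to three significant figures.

%OS ≈ 35.9%

For an underdamped second-order system, %OS = 100·exp(−πζ/√(1−ζ²)).
πζ/√(1−ζ²) = π·0.310/√(1−0.0961) = 1.024, so %OS = 100·e^(−1.024) = 35.9%.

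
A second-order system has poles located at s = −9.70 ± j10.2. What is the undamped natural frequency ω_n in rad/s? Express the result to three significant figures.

ω_n ≈ 14.1 rad/s

|pole| = ω_n = √(9.70² + 10.2²) = 14.1 rad/s; ζ = cos θ = σ/ω_n = 0.689.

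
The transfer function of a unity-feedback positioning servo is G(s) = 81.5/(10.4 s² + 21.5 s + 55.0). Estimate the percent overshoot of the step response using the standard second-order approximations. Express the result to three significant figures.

%OS ≈ 20.6%

Dividing through by 10.4: denominator becomes s² + 2.067 s + 5.288.
So ω_n = √5.288 = 2.30 rad/s and ζ = 2.067/(2·2.30) = 0.449.
%OS = 100·exp(−πζ/√(1−ζ²)) = 20.6%.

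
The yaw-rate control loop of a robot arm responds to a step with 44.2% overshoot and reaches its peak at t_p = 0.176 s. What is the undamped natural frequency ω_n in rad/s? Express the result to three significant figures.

From the overshoot, ζ = −ln(OS)/√(π²+ln²(OS)) = 0.252.
From t_p = π/ω_d, ω_d = π/0.176 = 17.8 rad/s, so ω_n = ω_d/√(1−ζ²) = 18.4 rad/s.

ω_n ≈ 18.4 rad/s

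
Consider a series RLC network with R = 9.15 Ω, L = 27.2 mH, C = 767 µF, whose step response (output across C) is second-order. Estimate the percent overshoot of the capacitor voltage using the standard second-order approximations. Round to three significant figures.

For a series RLC circuit (capacitor voltage as output), ω_n = 1/√(LC) = 1/√(27.2 mH · 767 µF) = 219 rad/s.
ζ = (R/2)·√(C/L) = (9.15/2)·√(767 µF/27.2 mH) = 0.768.
%OS = 100 e^{−πζ/√(1−ζ²)} with ζ = 0.768 gives 2.30%.

%OS ≈ 2.30%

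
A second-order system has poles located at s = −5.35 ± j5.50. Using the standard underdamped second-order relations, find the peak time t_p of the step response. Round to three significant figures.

t_p ≈ 0.571 s

t_p = π/ω_d with ω_d = 5.50 (the imaginary part), so t_p = 0.571 s.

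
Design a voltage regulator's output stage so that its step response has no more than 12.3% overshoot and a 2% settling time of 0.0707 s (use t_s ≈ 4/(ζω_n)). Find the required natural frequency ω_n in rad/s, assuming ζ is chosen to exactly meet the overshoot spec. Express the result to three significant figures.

Inverting the overshoot relation: ζ = |ln 0.123|/√(π² + ln²0.123) = 0.555.
From t_s ≈ 4/(ζω_n): ω_n = 4/(ζ·t_s) = 4/(0.555·0.0707) = 102 rad/s.

ω_n ≈ 102 rad/s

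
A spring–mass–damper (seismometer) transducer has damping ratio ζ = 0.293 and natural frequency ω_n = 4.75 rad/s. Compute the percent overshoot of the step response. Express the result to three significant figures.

For an underdamped second-order system, %OS = 100·exp(−πζ/√(1−ζ²)).
πζ/√(1−ζ²) = π·0.293/√(1−0.0858) = 0.9627, so %OS = 100·e^(−0.9627) = 38.2%.

%OS ≈ 38.2%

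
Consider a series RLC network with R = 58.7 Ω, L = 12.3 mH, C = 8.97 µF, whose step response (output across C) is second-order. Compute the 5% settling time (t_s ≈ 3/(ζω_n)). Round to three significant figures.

t_s ≈ 0.00126 s

For a series RLC circuit (capacitor voltage as output), ω_n = 1/√(LC) = 1/√(12.3 mH · 8.97 µF) = 3010 rad/s.
ζ = (R/2)·√(C/L) = (58.7/2)·√(8.97 µF/12.3 mH) = 0.793.
t_s ≈ 3/(ζω_n) = 0.00126 s.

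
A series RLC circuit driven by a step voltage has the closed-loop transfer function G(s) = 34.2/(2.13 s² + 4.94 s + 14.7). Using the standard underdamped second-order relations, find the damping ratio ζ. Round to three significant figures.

ζ ≈ 0.441

Dividing through by 2.13: denominator becomes s² + 2.319 s + 6.901.
So ω_n = √6.901 = 2.63 rad/s and ζ = 2.319/(2·2.63) = 0.441.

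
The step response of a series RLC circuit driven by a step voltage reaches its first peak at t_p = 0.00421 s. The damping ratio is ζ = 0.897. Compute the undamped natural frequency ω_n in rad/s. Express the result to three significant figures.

Peak time t_p = π/ω_d, so ω_d = π/t_p = π/0.00421 = 746 rad/s.
ω_n = ω_d/√(1−ζ²) = 746/√0.195 = 1690 rad/s.

ω_n ≈ 1690 rad/s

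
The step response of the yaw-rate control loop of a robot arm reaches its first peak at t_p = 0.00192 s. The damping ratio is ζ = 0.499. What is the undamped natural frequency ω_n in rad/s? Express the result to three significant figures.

Peak time t_p = π/ω_d, so ω_d = π/t_p = π/0.00192 = 1640 rad/s.
ω_n = ω_d/√(1−ζ²) = 1640/√0.751 = 1890 rad/s.

ω_n ≈ 1890 rad/s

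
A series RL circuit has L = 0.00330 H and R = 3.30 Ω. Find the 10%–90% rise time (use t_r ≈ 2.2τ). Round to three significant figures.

τ = L/R = 0.00330/3.30 = 0.00100 s.
t_r ≈ 2.2τ = 0.00220 s.

t_r ≈ 0.00220 s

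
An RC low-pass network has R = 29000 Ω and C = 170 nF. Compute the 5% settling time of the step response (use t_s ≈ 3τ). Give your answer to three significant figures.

t_s ≈ 0.0148 s

τ = RC = 29000 × 170 nF = 0.00493 s.
t_s ≈ 3τ = 0.0148 s.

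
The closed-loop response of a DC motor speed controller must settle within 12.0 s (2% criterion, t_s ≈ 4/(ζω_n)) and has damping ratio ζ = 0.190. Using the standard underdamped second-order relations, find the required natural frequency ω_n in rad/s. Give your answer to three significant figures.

ω_n ≈ 1.75 rad/s

Rearranging t_s ≈ 4/(ζω_n) gives ω_n = 4/(ζ·t_s) = 4/(0.190 × 12.0) = 1.75 rad/s.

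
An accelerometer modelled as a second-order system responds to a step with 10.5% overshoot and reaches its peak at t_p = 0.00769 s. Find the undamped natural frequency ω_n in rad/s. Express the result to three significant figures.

ω_n ≈ 503 rad/s

ζ from %OS: ζ = |ln 0.105|/√(π²+ln²0.105) = 0.583.
t_p = π/ω_d ⇒ ω_d = 409 rad/s; then ω_n = ω_d/√(1−ζ²) = 503 rad/s.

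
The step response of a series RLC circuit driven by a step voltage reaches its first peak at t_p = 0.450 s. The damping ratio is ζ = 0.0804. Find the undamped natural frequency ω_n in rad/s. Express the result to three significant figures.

ω_n ≈ 7.00 rad/s

Peak time t_p = π/ω_d, so ω_d = π/t_p = π/0.450 = 6.98 rad/s.
ω_n = ω_d/√(1−ζ²) = 6.98/√0.994 = 7.00 rad/s.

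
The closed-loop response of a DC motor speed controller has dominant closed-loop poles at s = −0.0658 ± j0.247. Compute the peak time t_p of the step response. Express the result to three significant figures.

t_p ≈ 12.7 s

t_p = π/ω_d with ω_d = 0.247 (the imaginary part), so t_p = 12.7 s.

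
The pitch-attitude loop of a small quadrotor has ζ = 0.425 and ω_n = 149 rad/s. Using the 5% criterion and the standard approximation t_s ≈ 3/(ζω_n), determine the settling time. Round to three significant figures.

t_s ≈ 3/(ζω_n) = 3/(0.425 × 149) = 0.0474 s.

t_s ≈ 0.0474 s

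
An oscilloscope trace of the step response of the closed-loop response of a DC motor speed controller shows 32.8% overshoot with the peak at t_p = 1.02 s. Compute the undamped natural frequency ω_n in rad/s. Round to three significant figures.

ω_n ≈ 3.27 rad/s

ζ from %OS: ζ = |ln 0.328|/√(π²+ln²0.328) = 0.334.
t_p = π/ω_d ⇒ ω_d = 3.08 rad/s; then ω_n = ω_d/√(1−ζ²) = 3.27 rad/s.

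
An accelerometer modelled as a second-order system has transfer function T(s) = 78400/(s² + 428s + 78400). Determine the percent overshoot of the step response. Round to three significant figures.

Matching coefficients with s² + 2ζω_n s + ω_n² gives ω_n² = 78400 ⇒ ω_n = 280 rad/s, and ζ = 428/(2ω_n) = 0.764.
%OS = 100·exp(−πζ/√(1−ζ²)) = 2.42%.

%OS ≈ 2.42%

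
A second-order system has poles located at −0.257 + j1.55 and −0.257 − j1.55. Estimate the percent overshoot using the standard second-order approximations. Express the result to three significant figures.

%OS ≈ 59.4%

The poles are at −σ ± jω_d with σ = 0.257 and ω_d = 1.55, so ω_n = √(σ²+ω_d²) = 1.57 rad/s and ζ = σ/ω_n = 0.164.
Overshoot: exp(−π·0.164/√(1−0.164²)) = 0.594, i.e. 59.4%.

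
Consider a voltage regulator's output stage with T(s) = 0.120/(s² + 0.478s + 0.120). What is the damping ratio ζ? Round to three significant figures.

Comparing the denominator to s² + 2ζω_n s + ω_n²: ω_n = √0.120 = 0.346 rad/s, and 2ζω_n = 0.478 so ζ = 0.478/(2·0.346) = 0.690.

ζ ≈ 0.690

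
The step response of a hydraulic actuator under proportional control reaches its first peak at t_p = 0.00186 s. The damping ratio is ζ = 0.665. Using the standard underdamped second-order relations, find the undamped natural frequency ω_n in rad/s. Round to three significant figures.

Peak time t_p = π/ω_d, so ω_d = π/t_p = π/0.00186 = 1690 rad/s.
ω_n = ω_d/√(1−ζ²) = 1690/√0.558 = 2260 rad/s.

ω_n ≈ 2260 rad/s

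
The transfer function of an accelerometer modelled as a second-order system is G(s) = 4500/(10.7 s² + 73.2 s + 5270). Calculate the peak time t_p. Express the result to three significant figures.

Dividing through by 10.7: denominator becomes s² + 6.841 s + 492.5.
So ω_n = √492.5 = 22.2 rad/s and ζ = 6.841/(2·22.2) = 0.154.
ω_d = ω_n√(1−ζ²) = 21.9 rad/s. t_p = π/ω_d = 0.143 s.

t_p ≈ 0.143 s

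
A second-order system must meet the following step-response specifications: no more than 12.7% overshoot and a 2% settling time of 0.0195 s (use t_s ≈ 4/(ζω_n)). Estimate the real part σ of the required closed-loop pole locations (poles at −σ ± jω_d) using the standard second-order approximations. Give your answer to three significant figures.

The settling-time spec alone fixes σ = ζω_n = 4/t_s = 4/0.0195 = 205.
(Overshoot then fixes ζ = 0.549 and hence ω_d = σ·√(1−ζ²)/ζ = 312 rad/s.)

σ ≈ 205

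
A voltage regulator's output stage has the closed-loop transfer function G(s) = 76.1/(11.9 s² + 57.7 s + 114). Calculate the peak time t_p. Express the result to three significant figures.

Dividing through by 11.9: denominator becomes s² + 4.849 s + 9.580.
So ω_n = √9.580 = 3.10 rad/s and ζ = 4.849/(2·3.10) = 0.783.
ω_d = 3.10·√(1 − 0.783²) = 1.92 rad/s. t_p = π/ω_d = 1.63 s.

t_p ≈ 1.63 s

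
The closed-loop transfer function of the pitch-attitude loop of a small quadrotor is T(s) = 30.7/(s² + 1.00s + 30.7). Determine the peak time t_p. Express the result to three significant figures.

Matching coefficients with s² + 2ζω_n s + ω_n² gives ω_n² = 30.7 ⇒ ω_n = 5.54 rad/s, and ζ = 1.00/(2ω_n) = 0.0902.
The damped frequency ω_d = ω_n√(1−ζ²) = 5.52 rad/s. Then t_p = π/ω_d = 0.569 s.

t_p ≈ 0.569 s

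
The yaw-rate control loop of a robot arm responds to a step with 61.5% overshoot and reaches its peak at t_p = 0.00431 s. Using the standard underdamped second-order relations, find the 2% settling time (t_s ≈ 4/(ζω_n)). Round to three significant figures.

t_s ≈ 0.0355 s

From the overshoot, ζ = −ln(OS)/√(π²+ln²(OS)) = 0.153.
From t_p = π/ω_d, ω_d = π/0.00431 = 729 rad/s, so ω_n = ω_d/√(1−ζ²) = 738 rad/s.
t_s ≈ 4/(ζω_n) = 4/(0.153·738) = 0.0355 s.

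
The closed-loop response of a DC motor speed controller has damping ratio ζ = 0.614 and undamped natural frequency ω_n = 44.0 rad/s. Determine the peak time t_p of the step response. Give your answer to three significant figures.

The damped frequency is ω_d = ω_n√(1−ζ²) = 44.0·√(1−0.377) = 34.7 rad/s.
Peak time t_p = π/ω_d = π/34.7 = 0.0905 s.

t_p ≈ 0.0905 s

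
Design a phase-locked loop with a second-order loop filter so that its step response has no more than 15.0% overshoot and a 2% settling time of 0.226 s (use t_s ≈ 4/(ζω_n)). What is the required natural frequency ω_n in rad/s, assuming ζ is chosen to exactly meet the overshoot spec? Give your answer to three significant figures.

ω_n ≈ 34.2 rad/s

Inverting the overshoot relation: ζ = |ln 0.150|/√(π² + ln²0.150) = 0.517.
From t_s ≈ 4/(ζω_n): ω_n = 4/(ζ·t_s) = 4/(0.517·0.226) = 34.2 rad/s.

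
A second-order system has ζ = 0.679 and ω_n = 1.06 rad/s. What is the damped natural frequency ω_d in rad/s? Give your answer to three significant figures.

ω_d ≈ 0.778 rad/s

ω_d = ω_n√(1−ζ²) = 1.06·√0.539 = 0.778 rad/s.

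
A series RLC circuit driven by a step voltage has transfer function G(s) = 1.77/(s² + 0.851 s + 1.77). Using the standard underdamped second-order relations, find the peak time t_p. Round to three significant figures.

t_p ≈ 2.49 s

Matching coefficients with s² + 2ζω_n s + ω_n² gives ω_n² = 1.77 ⇒ ω_n = 1.33 rad/s, and ζ = 0.851/(2ω_n) = 0.320.
ω_d = 1.33·√(1 − 0.320²) = 1.26 rad/s. Then t_p = π/ω_d = 2.49 s.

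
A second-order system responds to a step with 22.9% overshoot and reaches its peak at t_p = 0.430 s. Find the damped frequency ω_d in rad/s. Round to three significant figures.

ω_d ≈ 7.31 rad/s

t_p = π/ω_d, so ω_d = π/0.430 = 7.31 rad/s.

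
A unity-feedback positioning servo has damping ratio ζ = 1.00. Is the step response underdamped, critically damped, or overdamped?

Since ζ = 1, the system is critically damped.

critically damped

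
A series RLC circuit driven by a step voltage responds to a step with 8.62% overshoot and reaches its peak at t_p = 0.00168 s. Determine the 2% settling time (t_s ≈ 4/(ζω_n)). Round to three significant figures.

ζ from %OS: ζ = |ln 0.0862|/√(π²+ln²0.0862) = 0.615.
t_p = π/ω_d ⇒ ω_d = 1870 rad/s; then ω_n = ω_d/√(1−ζ²) = 2370 rad/s.
t_s ≈ 4/(ζω_n) = 4/(0.615·2370) = 0.00274 s.

t_s ≈ 0.00274 s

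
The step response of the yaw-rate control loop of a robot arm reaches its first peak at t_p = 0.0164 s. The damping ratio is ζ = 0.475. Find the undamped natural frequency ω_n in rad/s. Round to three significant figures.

Peak time t_p = π/ω_d, so ω_d = π/t_p = π/0.0164 = 192 rad/s.
ω_n = ω_d/√(1−ζ²) = 192/√0.774 = 218 rad/s.

ω_n ≈ 218 rad/s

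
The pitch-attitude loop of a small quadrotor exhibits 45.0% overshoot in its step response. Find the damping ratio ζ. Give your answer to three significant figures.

From %OS = 100·exp(−πζ/√(1−ζ²)), invert to get ζ = −ln(OS)/√(π² + ln²(OS)) with OS = 0.450.
−ln 0.450 = 0.7985, so ζ = 0.7985/√(π² + 0.6376) = 0.246.

ζ ≈ 0.246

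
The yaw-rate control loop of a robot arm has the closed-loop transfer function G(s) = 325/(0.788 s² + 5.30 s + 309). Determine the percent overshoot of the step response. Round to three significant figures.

Dividing through by 0.788: denominator becomes s² + 6.726 s + 392.1.
So ω_n = √392.1 = 19.8 rad/s and ζ = 6.726/(2·19.8) = 0.170.
%OS = 100 e^{−πζ/√(1−ζ²)} with ζ = 0.170 gives 58.2%.

%OS ≈ 58.2%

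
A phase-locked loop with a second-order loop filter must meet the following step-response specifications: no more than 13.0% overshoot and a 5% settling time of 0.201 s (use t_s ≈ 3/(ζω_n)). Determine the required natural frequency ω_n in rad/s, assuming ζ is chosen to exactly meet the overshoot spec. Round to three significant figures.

ω_n ≈ 27.4 rad/s

Inverting the overshoot relation: ζ = |ln 0.130|/√(π² + ln²0.130) = 0.545.
From t_s ≈ 3/(ζω_n): ω_n = 3/(ζ·t_s) = 3/(0.545·0.201) = 27.4 rad/s.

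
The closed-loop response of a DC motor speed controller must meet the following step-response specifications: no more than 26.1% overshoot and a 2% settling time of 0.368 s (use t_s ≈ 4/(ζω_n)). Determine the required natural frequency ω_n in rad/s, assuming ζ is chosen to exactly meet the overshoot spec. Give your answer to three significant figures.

ω_n ≈ 27.6 rad/s

From %OS = 100·exp(−πζ/√(1−ζ²)), invert to get ζ = −ln(OS)/√(π² + ln²(OS)) with OS = 0.261.
−ln 0.261 = 1.343, so ζ = 1.343/√(π² + 1.804) = 0.393.
From t_s ≈ 4/(ζω_n): ω_n = 4/(ζ·t_s) = 4/(0.393·0.368) = 27.6 rad/s.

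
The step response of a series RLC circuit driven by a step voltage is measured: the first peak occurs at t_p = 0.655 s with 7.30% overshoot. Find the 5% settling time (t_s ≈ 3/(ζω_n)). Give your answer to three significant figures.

The overshoot fixes ζ = −ln(OS)/√(π²+ln²(OS)) = 0.640.
From t_p = π/ω_d, ω_d = π/0.655 = 4.80 rad/s, so ω_n = ω_d/√(1−ζ²) = 6.24 rad/s.
t_s ≈ 3/(ζω_n) = 3/(0.640·6.24) = 0.751 s.

t_s ≈ 0.751 s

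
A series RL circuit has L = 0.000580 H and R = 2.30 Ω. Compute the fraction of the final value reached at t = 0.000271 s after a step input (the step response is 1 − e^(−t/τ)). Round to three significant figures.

y/y_∞ ≈ 0.659

τ = L/R = 0.000580/2.30 = 0.000252 s.
y(t)/y_∞ = 1 − e^(−t/τ) = 1 − e^(−0.000271/0.000252) = 1 − e^(−1.07) = 0.659.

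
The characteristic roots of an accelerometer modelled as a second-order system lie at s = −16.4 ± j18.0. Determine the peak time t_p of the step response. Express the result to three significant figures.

t_p = π/ω_d with ω_d = 18.0 (the imaginary part), so t_p = 0.175 s.

t_p ≈ 0.175 s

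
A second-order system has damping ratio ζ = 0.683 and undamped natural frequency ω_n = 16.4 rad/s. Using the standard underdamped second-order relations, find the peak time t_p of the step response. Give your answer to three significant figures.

t_p ≈ 0.262 s

The damped frequency is ω_d = ω_n√(1−ζ²) = 16.4·√(1−0.466) = 12.0 rad/s.
Peak time t_p = π/ω_d = π/12.0 = 0.262 s.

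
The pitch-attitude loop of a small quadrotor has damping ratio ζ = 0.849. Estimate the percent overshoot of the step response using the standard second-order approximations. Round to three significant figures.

For an underdamped second-order system, %OS = 100·exp(−πζ/√(1−ζ²)).
πζ/√(1−ζ²) = π·0.849/√(1−0.721) = 5.048, so %OS = 100·e^(−5.048) = 0.642%.

%OS ≈ 0.642%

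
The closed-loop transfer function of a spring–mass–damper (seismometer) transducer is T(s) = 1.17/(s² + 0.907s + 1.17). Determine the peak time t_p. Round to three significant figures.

ω_n = √1.17 = 1.08 rad/s; ζ = 0.907/(2·1.08) = 0.419.
ω_d = ω_n√(1−ζ²) = 0.982 rad/s. Then t_p = π/ω_d = 3.20 s.

t_p ≈ 3.20 s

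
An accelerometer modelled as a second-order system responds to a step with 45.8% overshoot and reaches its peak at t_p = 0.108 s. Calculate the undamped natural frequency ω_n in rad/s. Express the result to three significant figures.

The overshoot fixes ζ = −ln(OS)/√(π²+ln²(OS)) = 0.241.
t_p = π/ω_d ⇒ ω_d = 29.1 rad/s; then ω_n = ω_d/√(1−ζ²) = 30.0 rad/s.

ω_n ≈ 30.0 rad/s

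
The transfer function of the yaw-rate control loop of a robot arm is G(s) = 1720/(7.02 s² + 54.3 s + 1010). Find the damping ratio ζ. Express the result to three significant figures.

ζ ≈ 0.322

Dividing through by 7.02: denominator becomes s² + 7.735 s + 143.9.
So ω_n = √143.9 = 12.0 rad/s and ζ = 7.735/(2·12.0) = 0.322.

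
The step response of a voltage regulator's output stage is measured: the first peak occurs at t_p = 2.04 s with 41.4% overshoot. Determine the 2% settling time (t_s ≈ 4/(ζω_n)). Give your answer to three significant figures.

ζ from %OS: ζ = |ln 0.414|/√(π²+ln²0.414) = 0.270.
From t_p = π/ω_d, ω_d = π/2.04 = 1.54 rad/s, so ω_n = ω_d/√(1−ζ²) = 1.60 rad/s.
t_s ≈ 4/(ζω_n) = 4/(0.270·1.60) = 9.25 s.

t_s ≈ 9.25 s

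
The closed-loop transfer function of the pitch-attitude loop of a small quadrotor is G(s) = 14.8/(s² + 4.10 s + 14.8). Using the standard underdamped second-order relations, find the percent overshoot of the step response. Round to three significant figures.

%OS ≈ 13.8%

Comparing the denominator to s² + 2ζω_n s + ω_n²: ω_n = √14.8 = 3.85 rad/s, and 2ζω_n = 4.10 so ζ = 4.10/(2·3.85) = 0.533.
%OS = 100·exp(−πζ/√(1−ζ²)) = 13.8%.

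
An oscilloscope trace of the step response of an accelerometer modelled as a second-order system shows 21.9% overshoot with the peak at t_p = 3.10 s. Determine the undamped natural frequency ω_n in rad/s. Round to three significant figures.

ω_n ≈ 1.13 rad/s

ζ from %OS: ζ = |ln 0.219|/√(π²+ln²0.219) = 0.435.
From t_p = π/ω_d, ω_d = π/3.10 = 1.01 rad/s, so ω_n = ω_d/√(1−ζ²) = 1.13 rad/s.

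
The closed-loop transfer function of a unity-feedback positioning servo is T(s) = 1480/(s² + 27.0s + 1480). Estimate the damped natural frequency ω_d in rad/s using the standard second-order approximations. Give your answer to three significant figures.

Matching coefficients with s² + 2ζω_n s + ω_n² gives ω_n² = 1480 ⇒ ω_n = 38.5 rad/s, and ζ = 27.0/(2ω_n) = 0.351.
The damped frequency ω_d = ω_n√(1−ζ²) = 36.0 rad/s.

ω_d ≈ 36.0 rad/s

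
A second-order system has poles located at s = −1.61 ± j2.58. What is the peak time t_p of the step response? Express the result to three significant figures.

t_p ≈ 1.22 s

t_p = π/ω_d with ω_d = 2.58 (the imaginary part), so t_p = 1.22 s.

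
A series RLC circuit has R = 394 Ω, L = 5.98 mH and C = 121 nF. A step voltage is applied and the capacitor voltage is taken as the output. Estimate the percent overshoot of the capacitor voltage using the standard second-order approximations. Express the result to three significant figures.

%OS ≈ 0.246%

For a series RLC circuit (capacitor voltage as output), ω_n = 1/√(LC) = 1/√(5.98 mH · 121 nF) = 37200 rad/s.
ζ = (R/2)·√(C/L) = (394/2)·√(121 nF/5.98 mH) = 0.886.
Overshoot: exp(−π·0.886/√(1−0.886²)) = 0.00246, i.e. 0.246%.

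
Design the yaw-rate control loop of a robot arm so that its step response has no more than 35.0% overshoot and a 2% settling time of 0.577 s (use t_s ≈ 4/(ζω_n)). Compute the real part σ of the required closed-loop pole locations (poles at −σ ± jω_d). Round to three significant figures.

The settling-time spec alone fixes σ = ζω_n = 4/t_s = 4/0.577 = 6.93.
(Overshoot then fixes ζ = 0.317 and hence ω_d = σ·√(1−ζ²)/ζ = 20.7 rad/s.)

σ ≈ 6.93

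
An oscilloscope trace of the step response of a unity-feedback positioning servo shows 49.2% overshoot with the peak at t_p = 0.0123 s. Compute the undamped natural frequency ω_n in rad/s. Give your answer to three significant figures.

The overshoot fixes ζ = −ln(OS)/√(π²+ln²(OS)) = 0.220.
From t_p = π/ω_d, ω_d = π/0.0123 = 255 rad/s, so ω_n = ω_d/√(1−ζ²) = 262 rad/s.

ω_n ≈ 262 rad/s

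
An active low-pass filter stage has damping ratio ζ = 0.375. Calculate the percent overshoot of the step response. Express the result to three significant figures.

%OS ≈ 28.1%

For an underdamped second-order system, %OS = 100·exp(−πζ/√(1−ζ²)).
πζ/√(1−ζ²) = π·0.375/√(1−0.141) = 1.271, so %OS = 100·e^(−1.271) = 28.1%.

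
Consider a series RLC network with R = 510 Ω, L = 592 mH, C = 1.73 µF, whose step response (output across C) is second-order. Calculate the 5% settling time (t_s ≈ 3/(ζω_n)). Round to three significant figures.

For a series RLC circuit (capacitor voltage as output), ω_n = 1/√(LC) = 1/√(592 mH · 1.73 µF) = 988 rad/s.
ζ = (R/2)·√(C/L) = (510/2)·√(1.73 µF/592 mH) = 0.436.
t_s ≈ 3/(ζω_n) = 0.00696 s.

t_s ≈ 0.00696 s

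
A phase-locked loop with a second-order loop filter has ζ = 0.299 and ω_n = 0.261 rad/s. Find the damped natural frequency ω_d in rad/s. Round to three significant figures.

ω_d ≈ 0.249 rad/s

ω_d = ω_n√(1−ζ²) = 0.261·√0.911 = 0.249 rad/s.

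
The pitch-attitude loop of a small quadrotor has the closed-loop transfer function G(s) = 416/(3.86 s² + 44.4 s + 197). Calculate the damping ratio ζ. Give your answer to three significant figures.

Dividing through by 3.86: denominator becomes s² + 11.50 s + 51.04.
So ω_n = √51.04 = 7.14 rad/s and ζ = 11.50/(2·7.14) = 0.805.

ζ ≈ 0.805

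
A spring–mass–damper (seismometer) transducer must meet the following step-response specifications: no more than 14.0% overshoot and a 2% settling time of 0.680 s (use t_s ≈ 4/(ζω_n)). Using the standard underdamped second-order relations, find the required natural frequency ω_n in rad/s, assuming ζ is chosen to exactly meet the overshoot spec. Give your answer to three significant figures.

ζ = −ln(OS)/√(π² + (ln OS)²). With OS = 0.140, ln OS = −1.966 and ζ = 1.966/3.706 = 0.531.
Then ω_n = 4/(ζ t_s) = 4/(0.531 × 0.680) = 11.1 rad/s.

ω_n ≈ 11.1 rad/s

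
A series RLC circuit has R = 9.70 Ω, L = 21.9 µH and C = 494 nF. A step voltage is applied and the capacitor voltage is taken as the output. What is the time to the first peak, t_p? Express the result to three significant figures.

t_p ≈ 0.0000151 s

For a series RLC circuit (capacitor voltage as output), ω_n = 1/√(LC) = 1/√(21.9 µH · 494 nF) = 304000 rad/s.
ζ = (R/2)·√(C/L) = (9.70/2)·√(494 nF/21.9 µH) = 0.728.
The damped frequency ω_d = ω_n√(1−ζ²) = 208000 rad/s. t_p = π/ω_d = 0.0000151 s.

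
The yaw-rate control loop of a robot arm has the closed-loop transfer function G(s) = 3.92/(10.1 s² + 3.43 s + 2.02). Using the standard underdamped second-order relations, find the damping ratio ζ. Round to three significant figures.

ζ ≈ 0.380

Dividing through by 10.1: denominator becomes s² + 0.3396 s + 0.2000.
So ω_n = √0.2000 = 0.447 rad/s and ζ = 0.3396/(2·0.447) = 0.380.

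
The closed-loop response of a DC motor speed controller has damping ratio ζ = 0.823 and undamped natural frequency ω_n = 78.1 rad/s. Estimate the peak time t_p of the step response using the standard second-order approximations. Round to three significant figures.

The damped frequency is ω_d = ω_n√(1−ζ²) = 78.1·√(1−0.677) = 44.4 rad/s.
Peak time t_p = π/ω_d = π/44.4 = 0.0708 s.

t_p ≈ 0.0708 s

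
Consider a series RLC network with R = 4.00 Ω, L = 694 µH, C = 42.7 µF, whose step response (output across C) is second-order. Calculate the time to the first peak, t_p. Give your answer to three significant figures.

For a series RLC circuit (capacitor voltage as output), ω_n = 1/√(LC) = 1/√(694 µH · 42.7 µF) = 5810 rad/s.
ζ = (R/2)·√(C/L) = (4.00/2)·√(42.7 µF/694 µH) = 0.496.
ω_d = ω_n√(1−ζ²) = 5040 rad/s. t_p = π/ω_d = 0.000623 s.

t_p ≈ 0.000623 s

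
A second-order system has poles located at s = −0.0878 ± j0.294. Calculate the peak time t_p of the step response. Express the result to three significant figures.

t_p ≈ 10.7 s

t_p = π/ω_d with ω_d = 0.294 (the imaginary part), so t_p = 10.7 s.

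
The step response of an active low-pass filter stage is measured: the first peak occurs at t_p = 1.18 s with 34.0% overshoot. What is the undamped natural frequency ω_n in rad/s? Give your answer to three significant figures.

The overshoot fixes ζ = −ln(OS)/√(π²+ln²(OS)) = 0.325.
t_p = π/ω_d ⇒ ω_d = 2.66 rad/s; then ω_n = ω_d/√(1−ζ²) = 2.81 rad/s.

ω_n ≈ 2.81 rad/s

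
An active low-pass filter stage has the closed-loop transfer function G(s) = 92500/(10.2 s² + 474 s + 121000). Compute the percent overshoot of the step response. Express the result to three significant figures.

Dividing through by 10.2: denominator becomes s² + 46.47 s + 11860.
So ω_n = √11860 = 109 rad/s and ζ = 46.47/(2·109) = 0.213.
%OS = 100·exp(−πζ/√(1−ζ²)) = 50.4%.

%OS ≈ 50.4%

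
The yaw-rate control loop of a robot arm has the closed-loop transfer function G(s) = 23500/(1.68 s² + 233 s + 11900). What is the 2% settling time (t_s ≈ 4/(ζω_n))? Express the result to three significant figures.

t_s ≈ 0.0577 s

Dividing through by 1.68: denominator becomes s² + 138.7 s + 7083.
So ω_n = √7083 = 84.2 rad/s and ζ = 138.7/(2·84.2) = 0.824.
t_s ≈ 4/(ζω_n) = 0.0577 s.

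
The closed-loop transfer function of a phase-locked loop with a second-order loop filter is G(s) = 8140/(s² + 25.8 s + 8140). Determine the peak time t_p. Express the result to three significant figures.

t_p ≈ 0.0352 s

ω_n = √8140 = 90.2 rad/s; ζ = 25.8/(2·90.2) = 0.143.
The damped frequency ω_d = ω_n√(1−ζ²) = 89.3 rad/s. Then t_p = π/ω_d = 0.0352 s.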